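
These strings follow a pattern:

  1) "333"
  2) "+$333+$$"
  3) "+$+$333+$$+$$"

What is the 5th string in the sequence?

+$+$+$+$333+$$+$$+$$+$$

Every step adds +$ to the front and +$$ to the end of the previous string.
From +$+$333+$$+$$, 2 further steps: +$+$333+$$+$$ → +$+$+$333+$$+$$+$$ → (answer).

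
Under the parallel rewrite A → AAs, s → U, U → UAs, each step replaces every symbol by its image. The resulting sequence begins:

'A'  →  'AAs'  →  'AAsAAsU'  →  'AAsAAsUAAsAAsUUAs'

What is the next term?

AAsAAsUAAsAAsUUAsAAsAAsUAAsAAsUUAsUAsAAsU

φ(AAsAAsUAAsAAsUUAs) expands symbol-by-symbol to AAs AAs U AAs AAs U UAs AAs AAs U AAs AAs U UAs UAs AAs U; joining the 17 pieces gives the next term.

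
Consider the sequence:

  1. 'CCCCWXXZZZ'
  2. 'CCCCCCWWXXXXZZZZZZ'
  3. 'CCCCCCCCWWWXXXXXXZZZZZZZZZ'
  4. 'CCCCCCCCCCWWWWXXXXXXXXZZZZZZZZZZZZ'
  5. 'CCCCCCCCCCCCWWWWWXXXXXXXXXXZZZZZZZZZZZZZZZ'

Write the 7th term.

CCCCCCCCCCCCCCCCWWWWWWWXXXXXXXXXXXXXXZZZZZZZZZZZZZZZZZZZZZ

Each string has the form C^{2n+2} W^{n} X^{2n} Z^{3n} (n = 1, 2, …).
Setting n = 7 gives 16, 7, 14, 21 characters in each block.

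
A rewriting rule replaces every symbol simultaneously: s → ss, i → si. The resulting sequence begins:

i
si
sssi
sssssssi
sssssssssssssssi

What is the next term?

Replace each of the 16 characters of sssssssssssssssi in place — ss ss ss ss ss ss ss ss ss ss ss ss ss ss ss si — and concatenate.

sssssssssssssssssssssssssssssssi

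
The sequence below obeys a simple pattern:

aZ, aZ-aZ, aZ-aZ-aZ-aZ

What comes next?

Every step duplicates the string with '-' between the halves.
Doubling aZ-aZ-aZ-aZ with '-' between the halves:

aZ-aZ-aZ-aZ-aZ-aZ-aZ-aZ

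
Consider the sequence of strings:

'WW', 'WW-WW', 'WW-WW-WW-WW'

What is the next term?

WW-WW-WW-WW-WW-WW-WW-WW

Each string is two copies of the previous one joined by '-'.
One more doubling of WW-WW-WW-WW gives the answer.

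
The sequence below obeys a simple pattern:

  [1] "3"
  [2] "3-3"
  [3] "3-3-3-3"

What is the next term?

Every step duplicates the string with '-' between the halves.
Doubling 3-3-3-3 with '-' between the halves:

3-3-3-3-3-3-3-3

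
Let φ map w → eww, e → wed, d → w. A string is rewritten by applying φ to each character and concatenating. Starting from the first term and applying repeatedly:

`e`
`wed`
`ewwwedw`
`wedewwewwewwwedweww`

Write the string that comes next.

ewwwedwwedewwewwwedewwewwwedewwewwewwwedwewwwedewweww

Replace each of the 19 characters of wedewwewwewwwedweww in place — eww wed w wed eww eww wed eww eww wed eww eww eww wed w eww wed eww eww — and concatenate.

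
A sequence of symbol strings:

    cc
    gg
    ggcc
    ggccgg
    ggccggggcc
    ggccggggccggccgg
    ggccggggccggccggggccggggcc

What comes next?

This is a Fibonacci-style word recurrence s(k) = s(k−1)·s(k−2): e.g. gg·cc = ggcc.
The next term joins ggccggggccggccggggccggggcc and ggccggggccggccgg.

ggccggggccggccggggccggggccggccggggccggccgg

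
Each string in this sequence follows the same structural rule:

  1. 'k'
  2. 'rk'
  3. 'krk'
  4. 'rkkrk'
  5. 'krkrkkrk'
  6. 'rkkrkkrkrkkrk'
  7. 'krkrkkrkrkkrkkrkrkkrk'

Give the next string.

rkkrkkrkrkkrkkrkrkkrkrkkrkkrkrkkrk

Each term (from the third on) is the two preceding terms concatenated in order: term 3 = k·rk = krk.
So term 8 is rkkrkkrkrkkrk·krkrkkrkrkkrkkrkrkkrk.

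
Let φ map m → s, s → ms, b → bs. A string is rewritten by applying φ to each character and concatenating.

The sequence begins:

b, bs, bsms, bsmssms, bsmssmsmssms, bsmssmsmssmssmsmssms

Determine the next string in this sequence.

Applying the rule to each of the 20 symbols of bsmssmsmssmssmsmssms gives the pieces bs ms s ms ms s ms s ms ms s ms ms s ms s ms ms s ms, which concatenate to the answer.

bsmssmsmssmssmsmssmsmssmssmsmssms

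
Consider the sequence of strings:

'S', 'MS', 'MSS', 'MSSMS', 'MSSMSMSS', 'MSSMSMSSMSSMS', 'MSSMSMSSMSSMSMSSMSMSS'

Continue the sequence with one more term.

This is a Fibonacci-style word recurrence s(k) = s(k−1)·s(k−2): e.g. MS·S = MSS.
So term 8 is MSSMSMSSMSSMSMSSMSMSS·MSSMSMSSMSSMS.

MSSMSMSSMSSMSMSSMSMSSMSSMSMSSMSSMS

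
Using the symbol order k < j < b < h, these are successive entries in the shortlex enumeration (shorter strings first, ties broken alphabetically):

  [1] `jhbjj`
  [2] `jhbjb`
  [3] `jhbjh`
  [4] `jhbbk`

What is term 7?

jhbbh

Advancing 3 positions from jhbbk through jhbbk → jhbbj → jhbbb reaches term 7.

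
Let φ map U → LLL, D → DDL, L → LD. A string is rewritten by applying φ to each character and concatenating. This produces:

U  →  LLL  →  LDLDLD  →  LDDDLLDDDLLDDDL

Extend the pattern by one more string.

Rewriting the 15 symbols of LDDDLLDDDLLDDDL one by one yields LD DDL DDL DDL LD LD DDL DDL DDL LD LD DDL DDL DDL LD; concatenated:

LDDDLDDLDDLLDLDDDLDDLDDLLDLDDDLDDLDDLLD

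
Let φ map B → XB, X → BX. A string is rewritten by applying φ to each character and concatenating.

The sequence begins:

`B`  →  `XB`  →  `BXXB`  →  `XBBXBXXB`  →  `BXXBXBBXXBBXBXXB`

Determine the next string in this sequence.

XBBXBXXBBXXBXBBXBXXBXBBXXBBXBXXB

Applying the rule to each of the 16 symbols of BXXBXBBXXBBXBXXB gives the pieces XB BX BX XB BX XB XB BX BX XB XB BX XB BX BX XB, which concatenate to the answer.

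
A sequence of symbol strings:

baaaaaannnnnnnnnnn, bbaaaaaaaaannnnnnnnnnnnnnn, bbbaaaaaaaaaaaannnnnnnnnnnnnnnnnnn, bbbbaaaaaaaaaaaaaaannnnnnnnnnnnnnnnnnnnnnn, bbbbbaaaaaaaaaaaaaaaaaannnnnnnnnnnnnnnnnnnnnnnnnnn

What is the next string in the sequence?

The n-th term is n-1 b's then 3n a's then 4n+3 n's, where the shown terms are n = 2, 3, 4, 5, 6.
At n = 7 the blocks have lengths 6, 21, 31.

bbbbbbaaaaaaaaaaaaaaaaaaaaannnnnnnnnnnnnnnnnnnnnnnnnnnnnnn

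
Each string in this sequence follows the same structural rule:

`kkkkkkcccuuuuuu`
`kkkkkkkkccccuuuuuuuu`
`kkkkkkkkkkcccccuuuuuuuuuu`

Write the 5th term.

Term n consists of 2n k's, followed by n c's, followed by 2n u's, where the shown terms are n = 3, 4, 5.
Setting n = 7 gives 14, 7, 14 characters in each block.

kkkkkkkkkkkkkkcccccccuuuuuuuuuuuuuu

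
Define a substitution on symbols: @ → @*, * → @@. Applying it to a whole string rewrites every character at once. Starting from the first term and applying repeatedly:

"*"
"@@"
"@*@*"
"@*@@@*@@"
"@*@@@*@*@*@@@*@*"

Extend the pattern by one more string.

@*@@@*@*@*@@@*@@@*@@@*@*@*@@@*@@

Applying the rule to each of the 16 symbols of @*@@@*@*@*@@@*@* gives the pieces @* @@ @* @* @* @@ @* @@ @* @@ @* @* @* @@ @* @@, which concatenate to the answer.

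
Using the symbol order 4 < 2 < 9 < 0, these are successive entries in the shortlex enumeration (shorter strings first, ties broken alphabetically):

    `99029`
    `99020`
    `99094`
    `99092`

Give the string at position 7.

Continuing the enumeration 3 steps past 99092: 99092 → 99099 → 99090 → (answer).

99004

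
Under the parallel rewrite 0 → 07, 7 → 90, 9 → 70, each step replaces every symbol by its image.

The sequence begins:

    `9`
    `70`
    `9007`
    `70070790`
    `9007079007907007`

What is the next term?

Rewriting the 16 symbols of 9007079007907007 one by one yields 70 07 07 90 07 90 70 07 07 90 70 07 90 07 07 90; concatenated:

70070790079070070790700790070790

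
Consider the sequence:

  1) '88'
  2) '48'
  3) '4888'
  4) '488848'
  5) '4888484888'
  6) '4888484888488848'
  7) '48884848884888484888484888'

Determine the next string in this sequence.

From term 3 onward, concatenate the last term with the second-to-last: 48·88 = 4888, 4888·48 = 488848, …
So term 8 is 48884848884888484888484888·4888484888488848.

488848488848884848884848884888484888488848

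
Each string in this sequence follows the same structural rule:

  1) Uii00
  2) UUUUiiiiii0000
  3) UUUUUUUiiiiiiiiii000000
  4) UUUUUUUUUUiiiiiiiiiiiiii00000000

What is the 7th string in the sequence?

The n-th term is 3n-2 U's then 4n-2 i's then 2n 0's (n = 1, 2, …).
For term 7, n = 7, so the run lengths are 19, 26, 14.

UUUUUUUUUUUUUUUUUUUiiiiiiiiiiiiiiiiiiiiiiiiii00000000000000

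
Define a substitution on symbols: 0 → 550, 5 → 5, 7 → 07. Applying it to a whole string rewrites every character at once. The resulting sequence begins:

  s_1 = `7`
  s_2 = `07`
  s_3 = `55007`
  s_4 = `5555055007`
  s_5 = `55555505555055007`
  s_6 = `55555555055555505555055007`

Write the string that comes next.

5555555555055555555055555505555055007

Replace each of the 26 characters of 55555555055555505555055007 in place — 5 5 5 5 5 5 5 5 550 5 5 5 5 5 5 550 5 5 5 5 550 5 5 550 550 07 — and concatenate.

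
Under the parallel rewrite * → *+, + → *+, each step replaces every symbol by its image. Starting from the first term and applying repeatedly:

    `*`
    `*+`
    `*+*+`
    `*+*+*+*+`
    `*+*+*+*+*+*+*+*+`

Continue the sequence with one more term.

Rewriting the 16 symbols of *+*+*+*+*+*+*+*+ one by one yields *+ *+ *+ *+ *+ *+ *+ *+ *+ *+ *+ *+ *+ *+ *+ *+; concatenated:

*+*+*+*+*+*+*+*+*+*+*+*+*+*+*+*+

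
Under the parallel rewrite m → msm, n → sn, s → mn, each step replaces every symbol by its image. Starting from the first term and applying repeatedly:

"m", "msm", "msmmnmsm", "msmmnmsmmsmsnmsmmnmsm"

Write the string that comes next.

Replace each of the 21 characters of msmmnmsmmsmsnmsmmnmsm in place — msm mn msm msm sn msm mn msm msm mn msm mn sn msm mn msm msm sn msm mn msm — and concatenate.

msmmnmsmmsmsnmsmmnmsmmsmmnmsmmnsnmsmmnmsmmsmsnmsmmnmsm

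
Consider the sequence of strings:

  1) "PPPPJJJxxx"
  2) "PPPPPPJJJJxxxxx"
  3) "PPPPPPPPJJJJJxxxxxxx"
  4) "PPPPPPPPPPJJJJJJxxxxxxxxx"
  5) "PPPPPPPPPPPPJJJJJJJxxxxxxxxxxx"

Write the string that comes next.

Reading off run lengths: P runs 4, 6, 8, 10, 12; J runs 3, 4, 5, 6, 7; x runs 3, 5, 7, 9, 11 — each is linear in n, where the shown terms are n = 2, 3, 4, 5, 6.
For the next term, n = 7, so the run lengths are 14, 8, 13.

PPPPPPPPPPPPPPJJJJJJJJxxxxxxxxxxxxx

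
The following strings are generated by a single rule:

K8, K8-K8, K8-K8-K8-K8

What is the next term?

s(k+1) = s(k)·-·s(k) — each term doubles the last with '-' between the halves.
So the next term is two copies of K8-K8-K8-K8 with '-' between the halves.

K8-K8-K8-K8-K8-K8-K8-K8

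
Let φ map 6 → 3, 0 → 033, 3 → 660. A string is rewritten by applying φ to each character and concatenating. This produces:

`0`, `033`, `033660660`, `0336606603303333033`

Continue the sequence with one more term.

φ(0336606603303333033) expands symbol-by-symbol to 033 660 660 3 3 033 3 3 033 660 660 033 660 660 660 660 033 660 660; joining the 19 pieces gives the next term.

0336606603303333033660660033660660660660033660660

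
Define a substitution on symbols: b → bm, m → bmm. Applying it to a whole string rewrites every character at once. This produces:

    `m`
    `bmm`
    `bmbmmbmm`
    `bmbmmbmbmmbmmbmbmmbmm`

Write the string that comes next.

bmbmmbmbmmbmmbmbmmbmbmmbmmbmbmmbmmbmbmmbmbmmbmmbmbmmbmm

Replace each of the 21 characters of bmbmmbmbmmbmmbmbmmbmm in place — bm bmm bm bmm bmm bm bmm bm bmm bmm bm bmm bmm bm bmm bm bmm bmm bm bmm bmm — and concatenate.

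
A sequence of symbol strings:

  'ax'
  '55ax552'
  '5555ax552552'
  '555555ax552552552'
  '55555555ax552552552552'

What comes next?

Every step adds 55 to the front and 552 to the end of the previous string.
One more step from 55555555ax552552552552 gives the answer.

5555555555ax552552552552552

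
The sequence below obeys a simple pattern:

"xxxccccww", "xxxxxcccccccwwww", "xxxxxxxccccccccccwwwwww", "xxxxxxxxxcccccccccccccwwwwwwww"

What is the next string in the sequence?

Term n consists of 2n+1 x's, followed by 3n+1 c's, followed by 2n w's (n = 1, 2, …).
For the next term, n = 5, so the run lengths are 11, 16, 10.

xxxxxxxxxxxccccccccccccccccwwwwwwwwww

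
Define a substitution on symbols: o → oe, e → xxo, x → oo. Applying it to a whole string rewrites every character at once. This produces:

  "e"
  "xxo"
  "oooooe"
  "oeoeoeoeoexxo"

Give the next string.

Applying the rule to each of the 13 symbols of oeoeoeoeoexxo gives the pieces oe xxo oe xxo oe xxo oe xxo oe xxo oo oo oe, which concatenate to the answer.

oexxooexxooexxooexxooexxooooooe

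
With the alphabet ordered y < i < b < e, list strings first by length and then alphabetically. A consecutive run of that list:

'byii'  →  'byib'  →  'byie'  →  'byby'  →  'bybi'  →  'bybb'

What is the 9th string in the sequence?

Stepping forward 3 times from bybb: bybb → bybe → byey, then the target.

byei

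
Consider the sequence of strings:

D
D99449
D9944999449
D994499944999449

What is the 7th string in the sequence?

The strings grow by a fixed suffix 99449 each time.
From D994499944999449, 3 further steps: D994499944999449 → D99449994499944999449 → D9944999449994499944999449 → (answer).

D994499944999449994499944999449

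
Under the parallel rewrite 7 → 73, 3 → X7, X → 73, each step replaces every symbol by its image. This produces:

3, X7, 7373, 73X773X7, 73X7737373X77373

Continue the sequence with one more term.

Replace each of the 16 characters of 73X7737373X77373 in place — 73 X7 73 73 73 X7 73 X7 73 X7 73 73 73 X7 73 X7 — and concatenate.

73X7737373X773X773X7737373X773X7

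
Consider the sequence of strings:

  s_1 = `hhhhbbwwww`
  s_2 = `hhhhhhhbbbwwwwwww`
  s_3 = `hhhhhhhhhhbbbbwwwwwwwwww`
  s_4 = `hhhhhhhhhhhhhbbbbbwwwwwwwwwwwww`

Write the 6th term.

hhhhhhhhhhhhhhhhhhhbbbbbbbwwwwwwwwwwwwwwwwwww

The n-th term is 3n-2 h's then n b's then 3n-2 w's, where the shown terms are n = 2, 3, 4, 5.
Setting n = 7 gives 19, 7, 19 characters in each block.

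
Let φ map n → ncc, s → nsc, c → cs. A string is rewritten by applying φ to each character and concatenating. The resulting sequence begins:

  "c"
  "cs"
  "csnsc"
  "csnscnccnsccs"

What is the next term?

φ(csnscnccnsccs) expands symbol-by-symbol to cs nsc ncc nsc cs ncc cs cs ncc nsc cs cs nsc; joining the 13 pieces gives the next term.

csnscnccnsccsncccscsnccnsccscsnsc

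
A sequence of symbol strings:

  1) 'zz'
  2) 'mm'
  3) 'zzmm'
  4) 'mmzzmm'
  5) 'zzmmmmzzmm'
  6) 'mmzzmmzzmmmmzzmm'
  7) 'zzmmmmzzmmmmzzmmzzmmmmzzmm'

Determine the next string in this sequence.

mmzzmmzzmmmmzzmmzzmmmmzzmmmmzzmmzzmmmmzzmm

This is a Fibonacci-style word recurrence s(k) = s(k−2)·s(k−1): e.g. zz·mm = zzmm.
So term 8 is mmzzmmzzmmmmzzmm·zzmmmmzzmmmmzzmmzzmmmmzzmm.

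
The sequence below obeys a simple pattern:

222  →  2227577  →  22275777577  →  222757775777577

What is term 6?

The strings grow by a fixed suffix 7577 each time.
From 222757775777577, 2 further steps: 222757775777577 → 2227577757775777577 → (answer).

22275777577757775777577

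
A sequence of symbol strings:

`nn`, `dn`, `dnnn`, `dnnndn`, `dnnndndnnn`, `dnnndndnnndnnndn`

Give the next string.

From term 3 onward, concatenate the last term with the second-to-last: dn·nn = dnnn, dnnn·dn = dnnndn, …
The next term joins dnnndndnnndnnndn and dnnndndnnn.

dnnndndnnndnnndndnnndndnnn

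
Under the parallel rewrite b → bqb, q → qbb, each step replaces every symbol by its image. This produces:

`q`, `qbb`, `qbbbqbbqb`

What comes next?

Apply φ to qbbbqbbqb symbol by symbol: q→qbb, b→bqb, b→bqb, b→bqb, q→qbb, b→bqb, b→bqb, q→qbb, b→bqb; joined: qbb bqb bqb bqb qbb bqb bqb qbb bqb.

qbbbqbbqbbqbqbbbqbbqbqbbbqb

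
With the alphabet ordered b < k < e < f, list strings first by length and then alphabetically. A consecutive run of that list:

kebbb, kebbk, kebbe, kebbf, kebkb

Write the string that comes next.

kebkk

The successor of kebkb increments the rightmost position that isn't already f and resets every position after it to b.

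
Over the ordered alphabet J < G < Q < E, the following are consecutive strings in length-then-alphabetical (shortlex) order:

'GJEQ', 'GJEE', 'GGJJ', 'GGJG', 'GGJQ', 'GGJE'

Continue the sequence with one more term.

The successor of GGJE increments the rightmost position that isn't already E and resets every position after it to J.

GGGJ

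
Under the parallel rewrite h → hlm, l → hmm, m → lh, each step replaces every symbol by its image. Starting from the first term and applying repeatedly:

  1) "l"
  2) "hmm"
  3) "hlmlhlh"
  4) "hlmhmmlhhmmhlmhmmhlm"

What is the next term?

Rewriting the 20 symbols of hlmhmmlhhmmhlmhmmhlm one by one yields hlm hmm lh hlm lh lh hmm hlm hlm lh lh hlm hmm lh hlm lh lh hlm hmm lh; concatenated:

hlmhmmlhhlmlhlhhmmhlmhlmlhlhhlmhmmlhhlmlhlhhlmhmmlh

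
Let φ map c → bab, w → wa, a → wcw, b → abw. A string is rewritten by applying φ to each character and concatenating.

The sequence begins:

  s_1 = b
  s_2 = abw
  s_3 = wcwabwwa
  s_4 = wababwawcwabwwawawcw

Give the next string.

wawcwabwwcwabwwawcwwababwawcwabwwawawcwwawcwwababwa

φ(wababwawcwabwwawawcw) expands symbol-by-symbol to wa wcw abw wcw abw wa wcw wa bab wa wcw abw wa wa wcw wa wcw wa bab wa; joining the 20 pieces gives the next term.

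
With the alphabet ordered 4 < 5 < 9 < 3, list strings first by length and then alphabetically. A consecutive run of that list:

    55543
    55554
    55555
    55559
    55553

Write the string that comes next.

55594

The successor of 55553 increments the rightmost position that isn't already 3 and resets every position after it to 4.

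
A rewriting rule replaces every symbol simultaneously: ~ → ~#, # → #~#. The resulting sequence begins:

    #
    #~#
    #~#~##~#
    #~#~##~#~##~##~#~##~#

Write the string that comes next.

Rewriting the 21 symbols of #~#~##~#~##~##~#~##~# one by one yields #~# ~# #~# ~# #~# #~# ~# #~# ~# #~# #~# ~# #~# #~# ~# #~# ~# #~# #~# ~# #~#; concatenated:

#~#~##~#~##~##~#~##~#~##~##~#~##~##~#~##~#~##~##~#~##~#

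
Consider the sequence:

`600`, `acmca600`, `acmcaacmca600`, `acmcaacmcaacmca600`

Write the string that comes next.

acmcaacmcaacmcaacmca600

Each term is the previous one with acmca prepended.
So the next term is acmca·acmcaacmcaacmca600.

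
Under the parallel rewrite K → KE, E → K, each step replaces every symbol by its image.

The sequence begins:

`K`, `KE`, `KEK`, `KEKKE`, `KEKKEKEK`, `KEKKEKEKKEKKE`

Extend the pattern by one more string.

Rewriting the 13 symbols of KEKKEKEKKEKKE one by one yields KE K KE KE K KE K KE KE K KE KE K; concatenated:

KEKKEKEKKEKKEKEKKEKEK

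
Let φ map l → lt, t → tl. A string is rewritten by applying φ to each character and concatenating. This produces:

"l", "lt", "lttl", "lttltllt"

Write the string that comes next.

lttltllttlltlttl

Rewriting each symbol of lttltllt: l→lt, t→tl, t→tl, l→lt, t→tl, l→lt, l→lt, t→tl, which concatenates to lt tl tl lt tl lt lt tl.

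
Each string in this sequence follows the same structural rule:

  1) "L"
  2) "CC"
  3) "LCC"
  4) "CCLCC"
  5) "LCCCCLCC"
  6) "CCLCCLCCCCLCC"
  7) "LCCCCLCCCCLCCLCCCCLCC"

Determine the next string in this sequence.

From term 3 onward, concatenate the second-to-last term with the last: L·CC = LCC, CC·LCC = CCLCC, …
The next term joins CCLCCLCCCCLCC and LCCCCLCCCCLCCLCCCCLCC.

CCLCCLCCCCLCCLCCCCLCCCCLCCLCCCCLCC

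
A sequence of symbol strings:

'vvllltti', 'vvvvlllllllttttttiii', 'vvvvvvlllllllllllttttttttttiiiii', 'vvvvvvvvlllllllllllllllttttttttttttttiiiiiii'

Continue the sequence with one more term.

The n-th term is 2n v's then 4n-1 l's then 4n-2 t's then 2n-1 i's (n = 1, 2, …).
Setting n = 5 gives 10, 19, 18, 9 characters in each block.

vvvvvvvvvvlllllllllllllllllllttttttttttttttttttiiiiiiiii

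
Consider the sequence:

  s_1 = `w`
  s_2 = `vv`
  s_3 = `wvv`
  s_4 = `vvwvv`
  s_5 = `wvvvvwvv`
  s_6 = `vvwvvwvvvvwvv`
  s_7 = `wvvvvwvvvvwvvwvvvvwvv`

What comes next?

vvwvvwvvvvwvvwvvvvwvvvvwvvwvvvvwvv

From term 3 onward, concatenate the second-to-last term with the last: w·vv = wvv, vv·wvv = vvwvv, …
The next term joins vvwvvwvvvvwvv and wvvvvwvvvvwvvwvvvvwvv.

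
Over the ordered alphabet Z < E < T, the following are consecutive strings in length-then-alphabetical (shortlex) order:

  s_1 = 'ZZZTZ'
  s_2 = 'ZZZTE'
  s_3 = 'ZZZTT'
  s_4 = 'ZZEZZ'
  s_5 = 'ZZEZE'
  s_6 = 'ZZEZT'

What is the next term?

Find the rightmost character of ZZEZT below T, bump it to the next letter, and reset everything to its right to Z.

ZZEEZ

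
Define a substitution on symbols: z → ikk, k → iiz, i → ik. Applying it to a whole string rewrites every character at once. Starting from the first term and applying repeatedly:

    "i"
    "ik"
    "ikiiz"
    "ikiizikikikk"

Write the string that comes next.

ikiizikikikkikiizikiizikiiziiz

Expanding ikiizikikikk: i→ik, k→iiz, i→ik, i→ik, z→ikk, i→ik, k→iiz, i→ik, k→iiz, i→ik, k→iiz, k→iiz. Concatenated: ik iiz ik ik ikk ik iiz ik iiz ik iiz iiz.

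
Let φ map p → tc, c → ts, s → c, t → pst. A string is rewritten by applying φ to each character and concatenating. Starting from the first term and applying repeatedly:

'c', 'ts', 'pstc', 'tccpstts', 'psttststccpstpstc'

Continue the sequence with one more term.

tccpstpstcpstcpsttststccpsttccpstts

Applying the rule to each of the 17 symbols of psttststccpstpstc gives the pieces tc c pst pst c pst c pst ts ts tc c pst tc c pst ts, which concatenate to the answer.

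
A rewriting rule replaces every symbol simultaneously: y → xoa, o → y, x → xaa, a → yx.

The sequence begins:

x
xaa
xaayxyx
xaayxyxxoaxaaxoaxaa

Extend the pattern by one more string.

Rewriting the 19 symbols of xaayxyxxoaxaaxoaxaa one by one yields xaa yx yx xoa xaa xoa xaa xaa y yx xaa yx yx xaa y yx xaa yx yx; concatenated:

xaayxyxxoaxaaxoaxaaxaayyxxaayxyxxaayyxxaayxyx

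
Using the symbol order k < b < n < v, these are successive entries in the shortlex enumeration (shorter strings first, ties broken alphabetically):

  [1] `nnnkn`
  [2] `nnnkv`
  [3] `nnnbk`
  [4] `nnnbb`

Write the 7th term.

nnnnk

Stepping forward 3 times from nnnbb: nnnbb → nnnbn → nnnbv, then the target.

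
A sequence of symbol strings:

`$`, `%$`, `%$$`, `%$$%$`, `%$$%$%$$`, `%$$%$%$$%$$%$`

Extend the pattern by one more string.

%$$%$%$$%$$%$%$$%$%$$

From term 3 onward, concatenate the last term with the second-to-last: %$·$ = %$$, %$$·%$ = %$$%$, …
The next term joins %$$%$%$$%$$%$ and %$$%$%$$.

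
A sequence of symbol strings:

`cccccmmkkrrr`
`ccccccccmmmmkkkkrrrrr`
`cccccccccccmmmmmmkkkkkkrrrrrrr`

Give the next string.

The n-th term is 3n+2 c's then 2n m's then 2n k's then 2n+1 r's (n = 1, 2, …).
Setting n = 4 gives 14, 8, 8, 9 characters in each block.

ccccccccccccccmmmmmmmmkkkkkkkkrrrrrrrrr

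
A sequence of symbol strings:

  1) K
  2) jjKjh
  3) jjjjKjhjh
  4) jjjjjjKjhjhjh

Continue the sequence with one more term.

Every step adds jj to the front and jh to the end of the previous string.
One more step from jjjjjjKjhjhjh gives the answer.

jjjjjjjjKjhjhjhjh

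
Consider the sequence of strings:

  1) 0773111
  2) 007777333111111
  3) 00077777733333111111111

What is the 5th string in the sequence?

000007777777777333333333111111111111111

Reading off run lengths: 0 runs 1, 2, 3; 7 runs 2, 4, 6; 3 runs 1, 3, 5; 1 runs 3, 6, 9 — each is linear in n (n = 1, 2, …).
For term 5, n = 5, so the run lengths are 5, 10, 9, 15.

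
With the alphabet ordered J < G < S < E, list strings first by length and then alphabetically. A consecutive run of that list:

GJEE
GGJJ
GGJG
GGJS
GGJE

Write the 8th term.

Advancing 3 positions from GGJE through GGJE → GGGJ → GGGG reaches term 8.

GGGS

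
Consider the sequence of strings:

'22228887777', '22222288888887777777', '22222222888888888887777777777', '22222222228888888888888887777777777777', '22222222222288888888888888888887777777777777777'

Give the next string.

22222222222222888888888888888888888887777777777777777777

Each string has the form 2^{2n+2} 8^{4n-1} 7^{3n+1} (n = 1, 2, …).
At n = 6 the blocks have lengths 14, 23, 19.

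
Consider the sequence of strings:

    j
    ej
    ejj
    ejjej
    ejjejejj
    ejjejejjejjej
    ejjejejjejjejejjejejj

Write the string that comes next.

This is a Fibonacci-style word recurrence s(k) = s(k−1)·s(k−2): e.g. ej·j = ejj.
Continuing: ejjejejjejjejejjejejj · ejjejejjejjej gives term 8.

ejjejejjejjejejjejejjejjejejjejjej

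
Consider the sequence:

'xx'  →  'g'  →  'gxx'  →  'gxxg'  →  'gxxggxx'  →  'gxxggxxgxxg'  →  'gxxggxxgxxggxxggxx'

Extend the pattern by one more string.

gxxggxxgxxggxxggxxgxxggxxgxxg

From term 3 onward, concatenate the last term with the second-to-last: g·xx = gxx, gxx·g = gxxg, …
So term 8 is gxxggxxgxxggxxggxx·gxxggxxgxxg.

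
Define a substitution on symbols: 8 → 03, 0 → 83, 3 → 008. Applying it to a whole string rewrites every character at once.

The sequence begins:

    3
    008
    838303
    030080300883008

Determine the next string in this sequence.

830088383038300883830303008838303

φ(030080300883008) expands symbol-by-symbol to 83 008 83 83 03 83 008 83 83 03 03 008 83 83 03; joining the 15 pieces gives the next term.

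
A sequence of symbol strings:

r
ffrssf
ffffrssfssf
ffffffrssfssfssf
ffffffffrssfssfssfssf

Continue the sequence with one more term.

ffffffffffrssfssfssfssfssf

Every step adds ff to the front and ssf to the end of the previous string.
One more step from ffffffffrssfssfssfssf gives the answer.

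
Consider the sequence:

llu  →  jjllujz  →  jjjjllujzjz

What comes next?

jjjjjjllujzjzjz

s(k+1) = jj·s(k)·jz, so each term gains jj as a prefix and jz as a suffix.
So the next term is jj·jjjjllujzjz·jz.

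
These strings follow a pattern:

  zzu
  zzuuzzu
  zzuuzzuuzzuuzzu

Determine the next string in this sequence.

zzuuzzuuzzuuzzuuzzuuzzuuzzuuzzu

Each string is two copies of the previous one joined by 'u'.
So the next term is two copies of zzuuzzuuzzuuzzu with 'u' between the halves.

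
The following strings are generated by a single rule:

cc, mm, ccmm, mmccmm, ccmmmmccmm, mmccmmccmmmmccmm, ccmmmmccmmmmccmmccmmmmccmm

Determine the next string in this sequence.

mmccmmccmmmmccmmccmmmmccmmmmccmmccmmmmccmm

From term 3 onward, concatenate the second-to-last term with the last: cc·mm = ccmm, mm·ccmm = mmccmm, …
The next term joins mmccmmccmmmmccmm and ccmmmmccmmmmccmmccmmmmccmm.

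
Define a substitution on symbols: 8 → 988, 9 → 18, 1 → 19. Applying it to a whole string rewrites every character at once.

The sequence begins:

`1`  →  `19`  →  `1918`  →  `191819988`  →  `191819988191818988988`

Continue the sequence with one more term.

191819988191818988988191819988199881898898818988988

Replace each of the 21 characters of 191819988191818988988 in place — 19 18 19 988 19 18 18 988 988 19 18 19 988 19 988 18 988 988 18 988 988 — and concatenate.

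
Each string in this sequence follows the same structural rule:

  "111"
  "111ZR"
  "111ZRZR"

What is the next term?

The strings grow by a fixed suffix ZR each time.
One more step from 111ZRZR gives the answer.

111ZRZRZR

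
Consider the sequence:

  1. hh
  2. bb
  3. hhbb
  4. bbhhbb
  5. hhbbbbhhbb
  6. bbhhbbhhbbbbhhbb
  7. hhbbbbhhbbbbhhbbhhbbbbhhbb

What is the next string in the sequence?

bbhhbbhhbbbbhhbbhhbbbbhhbbbbhhbbhhbbbbhhbb

Each term (from the third on) is the two preceding terms concatenated in order: term 3 = hh·bb = hhbb.
So term 8 is bbhhbbhhbbbbhhbb·hhbbbbhhbbbbhhbbhhbbbbhhbb.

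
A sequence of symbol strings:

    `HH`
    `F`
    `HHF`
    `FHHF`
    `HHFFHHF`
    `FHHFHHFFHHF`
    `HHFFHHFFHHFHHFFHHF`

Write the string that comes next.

From term 3 onward, concatenate the second-to-last term with the last: HH·F = HHF, F·HHF = FHHF, …
The next term joins FHHFHHFFHHF and HHFFHHFFHHFHHFFHHF.

FHHFHHFFHHFHHFFHHFFHHFHHFFHHF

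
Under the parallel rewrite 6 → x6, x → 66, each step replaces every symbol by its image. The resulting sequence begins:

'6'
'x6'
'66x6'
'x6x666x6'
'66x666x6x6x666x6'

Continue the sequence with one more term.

Rewriting the 16 symbols of 66x666x6x6x666x6 one by one yields x6 x6 66 x6 x6 x6 66 x6 66 x6 66 x6 x6 x6 66 x6; concatenated:

x6x666x6x6x666x666x666x6x6x666x6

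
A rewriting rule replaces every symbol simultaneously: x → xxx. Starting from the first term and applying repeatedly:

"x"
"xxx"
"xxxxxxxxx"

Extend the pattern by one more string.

xxxxxxxxxxxxxxxxxxxxxxxxxxx

Apply φ to xxxxxxxxx symbol by symbol: x→xxx, x→xxx, x→xxx, x→xxx, x→xxx, x→xxx, x→xxx, x→xxx, x→xxx; joined: xxx xxx xxx xxx xxx xxx xxx xxx xxx.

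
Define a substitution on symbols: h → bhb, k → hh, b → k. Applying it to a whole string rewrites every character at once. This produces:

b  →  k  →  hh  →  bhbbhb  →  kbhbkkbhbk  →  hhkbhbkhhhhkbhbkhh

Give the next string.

Rewriting the 18 symbols of hhkbhbkhhhhkbhbkhh one by one yields bhb bhb hh k bhb k hh bhb bhb bhb bhb hh k bhb k hh bhb bhb; concatenated:

bhbbhbhhkbhbkhhbhbbhbbhbbhbhhkbhbkhhbhbbhb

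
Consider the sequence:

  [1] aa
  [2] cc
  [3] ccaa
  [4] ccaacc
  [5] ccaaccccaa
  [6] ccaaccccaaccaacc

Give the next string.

ccaaccccaaccaaccccaaccccaa

This is a Fibonacci-style word recurrence s(k) = s(k−1)·s(k−2): e.g. cc·aa = ccaa.
So term 7 is ccaaccccaaccaacc·ccaaccccaa.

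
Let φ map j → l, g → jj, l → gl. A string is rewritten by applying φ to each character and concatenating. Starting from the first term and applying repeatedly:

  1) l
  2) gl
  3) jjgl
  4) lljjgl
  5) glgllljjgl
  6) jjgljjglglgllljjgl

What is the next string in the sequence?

lljjgllljjgljjgljjglglgllljjgl

Applying the rule to each of the 18 symbols of jjgljjglglgllljjgl gives the pieces l l jj gl l l jj gl jj gl jj gl gl gl l l jj gl, which concatenate to the answer.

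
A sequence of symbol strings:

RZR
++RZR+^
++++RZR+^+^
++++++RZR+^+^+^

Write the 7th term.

++++++++++++RZR+^+^+^+^+^+^

Every step adds ++ to the front and +^ to the end of the previous string.
From ++++++RZR+^+^+^, 3 further steps: ++++++RZR+^+^+^ → ++++++++RZR+^+^+^+^ → ++++++++++RZR+^+^+^+^+^ → (answer).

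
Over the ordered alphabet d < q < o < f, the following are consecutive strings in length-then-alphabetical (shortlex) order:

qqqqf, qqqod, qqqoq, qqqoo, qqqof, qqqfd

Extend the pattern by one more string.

Find the rightmost character of qqqfd below f, bump it to the next letter, and reset everything to its right to d.

qqqfq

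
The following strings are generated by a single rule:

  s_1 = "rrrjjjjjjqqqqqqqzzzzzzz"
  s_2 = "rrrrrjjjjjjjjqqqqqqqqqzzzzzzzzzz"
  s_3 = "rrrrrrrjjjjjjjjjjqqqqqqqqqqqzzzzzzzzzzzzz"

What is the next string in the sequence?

rrrrrrrrrjjjjjjjjjjjjqqqqqqqqqqqqqzzzzzzzzzzzzzzzz

The n-th term is 2n-1 r's then 2n+2 j's then 2n+3 q's then 3n+1 z's, where the shown terms are n = 2, 3, 4.
At n = 5 the blocks have lengths 9, 12, 13, 16.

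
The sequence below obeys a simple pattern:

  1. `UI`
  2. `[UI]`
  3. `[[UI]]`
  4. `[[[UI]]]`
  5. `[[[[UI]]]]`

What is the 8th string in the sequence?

[[[[[[[UI]]]]]]]

Every step adds [ to the front and ] to the end of the previous string.
From [[[[UI]]]], 3 further steps: [[[[UI]]]] → [[[[[UI]]]]] → [[[[[[UI]]]]]] → (answer).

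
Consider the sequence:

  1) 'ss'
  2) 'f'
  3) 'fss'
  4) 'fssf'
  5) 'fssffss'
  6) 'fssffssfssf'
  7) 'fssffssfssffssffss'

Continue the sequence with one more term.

From term 3 onward, concatenate the last term with the second-to-last: f·ss = fss, fss·f = fssf, …
The next term joins fssffssfssffssffss and fssffssfssf.

fssffssfssffssffssfssffssfssf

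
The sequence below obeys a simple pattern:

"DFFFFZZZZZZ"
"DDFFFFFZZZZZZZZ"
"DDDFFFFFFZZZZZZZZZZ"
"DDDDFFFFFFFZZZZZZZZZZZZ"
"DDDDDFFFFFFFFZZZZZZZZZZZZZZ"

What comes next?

Each string has the form D^{n-1} F^{n+2} Z^{2n+2}, where the shown terms are n = 2, 3, 4, 5, 6.
At n = 7 the blocks have lengths 6, 9, 16.

DDDDDDFFFFFFFFFZZZZZZZZZZZZZZZZ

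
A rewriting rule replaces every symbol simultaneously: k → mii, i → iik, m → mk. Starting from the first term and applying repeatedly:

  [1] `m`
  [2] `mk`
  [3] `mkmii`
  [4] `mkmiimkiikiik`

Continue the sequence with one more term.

mkmiimkiikiikmkmiiiikiikmiiiikiikmii

Applying the rule to each of the 13 symbols of mkmiimkiikiik gives the pieces mk mii mk iik iik mk mii iik iik mii iik iik mii, which concatenate to the answer.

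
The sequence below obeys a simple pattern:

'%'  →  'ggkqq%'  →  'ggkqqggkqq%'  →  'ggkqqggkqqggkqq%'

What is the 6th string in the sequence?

The strings grow by a fixed prefix ggkqq each time.
From ggkqqggkqqggkqq%, 2 further steps: ggkqqggkqqggkqq% → ggkqqggkqqggkqqggkqq% → (answer).

ggkqqggkqqggkqqggkqqggkqq%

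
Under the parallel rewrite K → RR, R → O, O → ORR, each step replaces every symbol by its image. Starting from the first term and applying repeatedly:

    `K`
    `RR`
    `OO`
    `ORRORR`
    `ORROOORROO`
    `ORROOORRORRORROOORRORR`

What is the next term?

Rewriting the 22 symbols of ORROOORRORRORROOORRORR one by one yields ORR O O ORR ORR ORR O O ORR O O ORR O O ORR ORR ORR O O ORR O O; concatenated:

ORROOORRORRORROOORROOORROOORRORRORROOORROO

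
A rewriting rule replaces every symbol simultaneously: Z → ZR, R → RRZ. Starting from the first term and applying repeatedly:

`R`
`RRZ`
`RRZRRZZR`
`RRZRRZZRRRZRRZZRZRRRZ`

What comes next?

RRZRRZZRRRZRRZZRZRRRZRRZRRZZRRRZRRZZRZRRRZZRRRZRRZRRZZR

φ(RRZRRZZRRRZRRZZRZRRRZ) expands symbol-by-symbol to RRZ RRZ ZR RRZ RRZ ZR ZR RRZ RRZ RRZ ZR RRZ RRZ ZR ZR RRZ ZR RRZ RRZ RRZ ZR; joining the 21 pieces gives the next term.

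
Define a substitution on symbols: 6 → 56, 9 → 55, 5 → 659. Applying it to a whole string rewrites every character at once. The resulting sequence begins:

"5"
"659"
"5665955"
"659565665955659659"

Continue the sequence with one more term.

56659556595665956566595565965956659555665955

Replace each of the 18 characters of 659565665955659659 in place — 56 659 55 659 56 659 56 56 659 55 659 659 56 659 55 56 659 55 — and concatenate.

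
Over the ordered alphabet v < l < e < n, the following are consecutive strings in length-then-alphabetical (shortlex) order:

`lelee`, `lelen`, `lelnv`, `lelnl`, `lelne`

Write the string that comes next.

Find the rightmost character of lelne below n, bump it to the next letter, and reset everything to its right to v.

lelnn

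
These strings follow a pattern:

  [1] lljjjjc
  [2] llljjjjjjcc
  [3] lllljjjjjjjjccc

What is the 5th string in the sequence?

Term n consists of n+1 l's, followed by 2n+2 j's, followed by n c's (n = 1, 2, …).
At n = 5 the blocks have lengths 6, 12, 5.

lllllljjjjjjjjjjjjccccc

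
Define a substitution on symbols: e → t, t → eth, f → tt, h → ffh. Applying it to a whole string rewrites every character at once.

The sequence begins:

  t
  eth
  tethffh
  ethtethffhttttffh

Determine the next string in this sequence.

tethffhethtethffhttttffhethethethethttttffh

Applying the rule to each of the 17 symbols of ethtethffhttttffh gives the pieces t eth ffh eth t eth ffh tt tt ffh eth eth eth eth tt tt ffh, which concatenate to the answer.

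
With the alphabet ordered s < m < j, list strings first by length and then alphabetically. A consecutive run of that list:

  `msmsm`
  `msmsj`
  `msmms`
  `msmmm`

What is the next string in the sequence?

msmmj

Find the rightmost character of msmmm below j, bump it to the next letter, and reset everything to its right to s.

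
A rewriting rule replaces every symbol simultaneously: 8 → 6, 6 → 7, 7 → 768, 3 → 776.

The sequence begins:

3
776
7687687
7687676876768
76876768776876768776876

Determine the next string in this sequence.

Replace each of the 23 characters of 76876768776876768776876 in place — 768 7 6 768 7 768 7 6 768 768 7 6 768 7 768 7 6 768 768 7 6 768 7 — and concatenate.

7687676877687676876876768776876768768767687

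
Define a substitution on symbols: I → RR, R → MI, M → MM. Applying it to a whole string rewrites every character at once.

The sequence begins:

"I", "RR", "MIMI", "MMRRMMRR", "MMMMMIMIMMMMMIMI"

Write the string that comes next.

φ(MMMMMIMIMMMMMIMI) expands symbol-by-symbol to MM MM MM MM MM RR MM RR MM MM MM MM MM RR MM RR; joining the 16 pieces gives the next term.

MMMMMMMMMMRRMMRRMMMMMMMMMMRRMMRR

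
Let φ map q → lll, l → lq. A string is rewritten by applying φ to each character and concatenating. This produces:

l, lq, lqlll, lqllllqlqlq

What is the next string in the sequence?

lqllllqlqlqlqllllqllllqlll

Apply φ to lqllllqlqlq symbol by symbol: l→lq, q→lll, l→lq, l→lq, l→lq, l→lq, q→lll, l→lq, q→lll, l→lq, q→lll; joined: lq lll lq lq lq lq lll lq lll lq lll.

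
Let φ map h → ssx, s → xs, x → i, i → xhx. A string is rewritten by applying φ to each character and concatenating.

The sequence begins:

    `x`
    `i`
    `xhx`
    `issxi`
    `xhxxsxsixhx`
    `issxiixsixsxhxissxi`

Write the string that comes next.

Rewriting the 19 symbols of issxiixsixsxhxissxi one by one yields xhx xs xs i xhx xhx i xs xhx i xs i ssx i xhx xs xs i xhx; concatenated:

xhxxsxsixhxxhxixsxhxixsissxixhxxsxsixhx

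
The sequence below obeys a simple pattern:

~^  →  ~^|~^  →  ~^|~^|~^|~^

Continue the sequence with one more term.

Every step duplicates the string with '|' between the halves.
So the next term is two copies of ~^|~^|~^|~^ with '|' between the halves.

~^|~^|~^|~^|~^|~^|~^|~^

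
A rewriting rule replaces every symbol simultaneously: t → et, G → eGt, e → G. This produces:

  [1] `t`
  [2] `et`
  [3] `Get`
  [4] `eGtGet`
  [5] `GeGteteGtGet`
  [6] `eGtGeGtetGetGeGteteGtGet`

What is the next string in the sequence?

Rewriting the 24 symbols of eGtGeGtetGetGeGteteGtGet one by one yields G eGt et eGt G eGt et G et eGt G et eGt G eGt et G et G eGt et eGt G et; concatenated:

GeGteteGtGeGtetGeteGtGeteGtGeGtetGetGeGteteGtGet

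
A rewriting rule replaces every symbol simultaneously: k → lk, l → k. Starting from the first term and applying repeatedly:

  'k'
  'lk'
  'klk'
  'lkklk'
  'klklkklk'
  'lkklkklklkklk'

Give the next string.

Applying the rule to each of the 13 symbols of lkklkklklkklk gives the pieces k lk lk k lk lk k lk k lk lk k lk, which concatenate to the answer.

klklkklklkklkklklkklk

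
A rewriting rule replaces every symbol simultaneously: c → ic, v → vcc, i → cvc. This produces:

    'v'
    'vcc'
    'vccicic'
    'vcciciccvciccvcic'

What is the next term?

Applying the rule to each of the 17 symbols of vcciciccvciccvcic gives the pieces vcc ic ic cvc ic cvc ic ic vcc ic cvc ic ic vcc ic cvc ic, which concatenate to the answer.

vcciciccvciccvcicicvcciccvcicicvcciccvcic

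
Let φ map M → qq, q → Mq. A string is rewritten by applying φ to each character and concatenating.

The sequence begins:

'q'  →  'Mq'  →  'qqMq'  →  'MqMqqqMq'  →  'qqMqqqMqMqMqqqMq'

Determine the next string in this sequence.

MqMqqqMqMqMqqqMqqqMqqqMqMqMqqqMq

Replace each of the 16 characters of qqMqqqMqMqMqqqMq in place — Mq Mq qq Mq Mq Mq qq Mq qq Mq qq Mq Mq Mq qq Mq — and concatenate.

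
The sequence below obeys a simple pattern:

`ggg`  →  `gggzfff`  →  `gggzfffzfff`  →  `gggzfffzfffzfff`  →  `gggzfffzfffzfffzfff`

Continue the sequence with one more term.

Each term is the previous one with zfff appended.
Applying this once more to gggzfffzfffzfffzfff:

gggzfffzfffzfffzfffzfff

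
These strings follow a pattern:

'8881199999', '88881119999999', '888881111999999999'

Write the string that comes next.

Reading off run lengths: 8 runs 3, 4, 5; 1 runs 2, 3, 4; 9 runs 5, 7, 9 — each is linear in n, where the shown terms are n = 2, 3, 4.
For the next term, n = 5, so the run lengths are 6, 5, 11.

8888881111199999999999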